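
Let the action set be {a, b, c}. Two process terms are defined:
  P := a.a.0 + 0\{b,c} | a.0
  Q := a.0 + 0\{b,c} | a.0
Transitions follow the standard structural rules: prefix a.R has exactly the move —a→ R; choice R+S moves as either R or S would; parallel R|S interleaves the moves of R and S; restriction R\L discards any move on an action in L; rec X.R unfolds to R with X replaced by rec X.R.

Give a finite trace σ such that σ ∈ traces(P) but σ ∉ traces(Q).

aa

LTS(P): 4 reachable states
  p0 = a.a.0 + 0\{b,c} | a.0 ⊢ -a-> p1, -a-> p2
  p1 = 0\{b,c} | 0 ⊢ stopped
  p2 = a.0 ⊢ -a-> p3
  p3 = 0 ⊢ stopped
LTS(Q): 3 reachable states
  q0 = a.0 + 0\{b,c} | a.0 ⊢ -a-> q1, -a-> q2
  q1 = 0 ⊢ stopped
  q2 = 0\{b,c} | 0 ⊢ stopped
Run σ = ⟨aa⟩ on P: start {p0}
  [1] a ⇒ {p1, p2}
  [2] a ⇒ {p3}
  — P admits the full trace.
Run σ = ⟨aa⟩ on Q: start {q0}
  [1] a ⇒ {q1, q2}
  [2] a ⇒ ∅ (Q stuck)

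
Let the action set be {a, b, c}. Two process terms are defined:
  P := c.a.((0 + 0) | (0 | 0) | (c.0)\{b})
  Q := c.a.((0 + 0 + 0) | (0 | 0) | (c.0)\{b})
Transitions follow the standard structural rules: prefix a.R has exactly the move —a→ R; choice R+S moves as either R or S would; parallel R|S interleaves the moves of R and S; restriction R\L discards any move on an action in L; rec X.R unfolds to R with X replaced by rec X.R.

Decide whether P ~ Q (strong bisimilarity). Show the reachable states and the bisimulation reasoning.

Reachable graph of P (4 states):
  m0 = c.a.((0 + 0) | (0 | 0) | (c.0)\{b}) :: -c-> m1
  m1 = a.((0 + 0) | (0 | 0) | (c.0)\{b}) :: -a-> m2
  m2 = (0 + 0) | (0 | 0) | (c.0)\{b} :: -c-> m3
  m3 = (0 + 0) | (0 | 0) | 0\{b} :: ·
Reachable graph of Q (4 states):
  n0 = c.a.((0 + 0 + 0) | (0 | 0) | (c.0)\{b}) :: -c-> n1
  n1 = a.((0 + 0 + 0) | (0 | 0) | (c.0)\{b}) :: -a-> n2
  n2 = (0 + 0 + 0) | (0 | 0) | (c.0)\{b} :: -c-> n3
  n3 = (0 + 0 + 0) | (0 | 0) | 0\{b} :: ·
Bisimilarity quotient blocks:
  B0 = {m0, n0}
  B1 = {m1, n1}
  B2 = {m2, n2}
  B3 = {m3, n3}
m0 ∈ B0, n0 ∈ B0 → same block

P ~ Q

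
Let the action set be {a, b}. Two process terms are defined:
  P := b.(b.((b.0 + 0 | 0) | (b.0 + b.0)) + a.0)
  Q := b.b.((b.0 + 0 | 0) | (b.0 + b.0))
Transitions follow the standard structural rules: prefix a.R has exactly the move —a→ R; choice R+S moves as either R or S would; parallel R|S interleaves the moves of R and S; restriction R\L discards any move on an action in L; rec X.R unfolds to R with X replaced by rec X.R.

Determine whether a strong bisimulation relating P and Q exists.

P ≁ Q

P's transition system — 7 states:
  u0 = b.(b.((b.0 + 0 | 0) | (b.0 + b.0)) + a.0) :: =b=> u1
  u1 = b.((b.0 + 0 | 0) | (b.0 + b.0)) + a.0 :: =a=> u2, =b=> u3
  u2 = 0 :: ∅
  u3 = (b.0 + 0 | 0) | (b.0 + b.0) :: =b=> u4, =b=> u5
  u4 = (b.0 + 0 | 0) | 0 :: =b=> u6
  u5 = 0 | (b.0 + b.0) :: =b=> u6
  u6 = 0 | 0 :: ∅
Q's transition system — 6 states:
  v0 = b.b.((b.0 + 0 | 0) | (b.0 + b.0)) :: =b=> v1
  v1 = b.((b.0 + 0 | 0) | (b.0 + b.0)) :: =b=> v2
  v2 = (b.0 + 0 | 0) | (b.0 + b.0) :: =b=> v3, =b=> v4
  v3 = (b.0 + 0 | 0) | 0 :: =b=> v5
  v4 = 0 | (b.0 + b.0) :: =b=> v5
  v5 = 0 | 0 :: ∅
Partition-refinement fixed point:
  B0 = {u0}
  B1 = {u1}
  B2 = {u3, v2}
  B3 = {u4, u5, v3, v4}
  B4 = {u2, u6, v5}
  B5 = {v0}
  B6 = {v1}
u0 ∈ B0, v0 ∈ B5 → different blocks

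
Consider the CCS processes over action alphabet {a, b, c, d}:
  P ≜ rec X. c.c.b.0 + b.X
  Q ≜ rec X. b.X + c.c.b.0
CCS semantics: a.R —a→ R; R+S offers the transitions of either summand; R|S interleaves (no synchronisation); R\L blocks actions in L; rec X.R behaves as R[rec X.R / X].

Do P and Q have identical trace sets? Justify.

Reachable graph of P (4 states):
  u0 = rec X. c.c.b.0 + b.X | ··b··> u0, ··c··> u1
  u1 = c.b.0 | ··c··> u2
  u2 = b.0 | ··b··> u3
  u3 = 0 | deadlocked
Reachable graph of Q (4 states):
  v0 = rec X. b.X + c.c.b.0 | ··b··> v0, ··c··> v1
  v1 = c.b.0 | ··c··> v2
  v2 = b.0 | ··b··> v3
  v3 = 0 | deadlocked
Coarsest stable partition (strong bisimilarity classes):
  B0 = {u0, v0}
  B1 = {u1, v1}
  B2 = {u2, v2}
  B3 = {u3, v3}
u0 ∈ B0, v0 ∈ B0 → same block
Bisimilar ⇒ trace-equivalent.

traces(P) = traces(Q)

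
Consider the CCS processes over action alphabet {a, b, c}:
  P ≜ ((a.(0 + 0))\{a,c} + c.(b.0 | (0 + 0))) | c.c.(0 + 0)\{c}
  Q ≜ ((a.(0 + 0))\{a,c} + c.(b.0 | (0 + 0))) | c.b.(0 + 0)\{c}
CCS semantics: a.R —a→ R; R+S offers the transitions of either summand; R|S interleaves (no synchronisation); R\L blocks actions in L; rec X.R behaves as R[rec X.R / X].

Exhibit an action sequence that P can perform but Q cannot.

ccc

Reachable graph of P (9 states):
  m0 = ((a.(0 + 0))\{a,c} + c.(b.0 | (0 + 0))) | c.c.(0 + 0)\{c} → -c-> m1, -c-> m2
  m1 = ((a.(0 + 0))\{a,c} + c.(b.0 | (0 + 0))) | c.(0 + 0)\{c} → -c-> m3, -c-> m4
  m2 = b.0 | (0 + 0) | c.c.(0 + 0)\{c} → -b-> m5, -c-> m4
  m3 = ((a.(0 + 0))\{a,c} + c.(b.0 | (0 + 0))) | (0 + 0)\{c} → -c-> m6
  m4 = b.0 | (0 + 0) | c.(0 + 0)\{c} → -b-> m7, -c-> m6
  m5 = 0 | (0 + 0) | c.c.(0 + 0)\{c} → -c-> m7
  m6 = b.0 | (0 + 0) | (0 + 0)\{c} → -b-> m8
  m7 = 0 | (0 + 0) | c.(0 + 0)\{c} → -c-> m8
  m8 = 0 | (0 + 0) | (0 + 0)\{c} → deadlocked
Reachable graph of Q (9 states):
  n0 = ((a.(0 + 0))\{a,c} + c.(b.0 | (0 + 0))) | c.b.(0 + 0)\{c} → -c-> n1, -c-> n2
  n1 = ((a.(0 + 0))\{a,c} + c.(b.0 | (0 + 0))) | b.(0 + 0)\{c} → -b-> n3, -c-> n4
  n2 = b.0 | (0 + 0) | c.b.(0 + 0)\{c} → -b-> n5, -c-> n4
  n3 = ((a.(0 + 0))\{a,c} + c.(b.0 | (0 + 0))) | (0 + 0)\{c} → -c-> n6
  n4 = b.0 | (0 + 0) | b.(0 + 0)\{c} → -b-> n6, -b-> n7
  n5 = 0 | (0 + 0) | c.b.(0 + 0)\{c} → -c-> n7
  n6 = b.0 | (0 + 0) | (0 + 0)\{c} → -b-> n8
  n7 = 0 | (0 + 0) | b.(0 + 0)\{c} → -b-> n8
  n8 = 0 | (0 + 0) | (0 + 0)\{c} → deadlocked
Trace ⟨ccc⟩ through P, begin at {m0}:
  after c @ step 1: {m1, m2}
  after c @ step 2: {m3, m4}
  after c @ step 3: {m6}
  P completes σ.
Trace ⟨ccc⟩ through Q, begin at {n0}:
  after c @ step 1: {n1, n2}
  after c @ step 2: {n4}
  after c @ step 3: ∅ (Q stuck)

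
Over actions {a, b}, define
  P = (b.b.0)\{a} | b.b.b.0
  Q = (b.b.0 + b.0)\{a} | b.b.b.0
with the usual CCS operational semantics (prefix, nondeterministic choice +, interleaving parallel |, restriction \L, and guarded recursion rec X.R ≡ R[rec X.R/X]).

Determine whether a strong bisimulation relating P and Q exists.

not bisimilar

P's transition system — 12 states:
  u0 = (b.b.0)\{a} | b.b.b.0 ⊢ --b--▸ u1, --b--▸ u2
  u1 = (b.0)\{a} | b.b.b.0 ⊢ --b--▸ u3, --b--▸ u4
  u2 = (b.b.0)\{a} | b.b.0 ⊢ --b--▸ u3, --b--▸ u5
  u3 = (b.0)\{a} | b.b.0 ⊢ --b--▸ u6, --b--▸ u7
  u4 = 0\{a} | b.b.b.0 ⊢ --b--▸ u7
  u5 = (b.b.0)\{a} | b.0 ⊢ --b--▸ u6, --b--▸ u8
  u6 = (b.0)\{a} | b.0 ⊢ --b--▸ u10, --b--▸ u9
  u7 = 0\{a} | b.b.0 ⊢ --b--▸ u10
  u8 = (b.b.0)\{a} | 0 ⊢ --b--▸ u9
  u9 = (b.0)\{a} | 0 ⊢ --b--▸ u11
  u10 = 0\{a} | b.0 ⊢ --b--▸ u11
  u11 = 0\{a} | 0 ⊢ stopped
Q's transition system — 12 states:
  v0 = (b.b.0 + b.0)\{a} | b.b.b.0 ⊢ --b--▸ v1, --b--▸ v2, --b--▸ v3
  v1 = (b.0)\{a} | b.b.b.0 ⊢ --b--▸ v3, --b--▸ v4
  v2 = (b.b.0 + b.0)\{a} | b.b.0 ⊢ --b--▸ v4, --b--▸ v5, --b--▸ v6
  v3 = 0\{a} | b.b.b.0 ⊢ --b--▸ v6
  v4 = (b.0)\{a} | b.b.0 ⊢ --b--▸ v6, --b--▸ v7
  v5 = (b.b.0 + b.0)\{a} | b.0 ⊢ --b--▸ v7, --b--▸ v8, --b--▸ v9
  v6 = 0\{a} | b.b.0 ⊢ --b--▸ v9
  v7 = (b.0)\{a} | b.0 ⊢ --b--▸ v10, --b--▸ v9
  v8 = (b.b.0 + b.0)\{a} | 0 ⊢ --b--▸ v10, --b--▸ v11
  v9 = 0\{a} | b.0 ⊢ --b--▸ v11
  v10 = (b.0)\{a} | 0 ⊢ --b--▸ v11
  v11 = 0\{a} | 0 ⊢ stopped
Partition-refinement fixed point:
  B0 = {u0}
  B1 = {u1, u2, v1}
  B2 = {u3, u4, u5, v3, v4}
  B3 = {u6, u7, u8, v6, v7}
  B4 = {u10, u9, v10, v9}
  B5 = {u11, v11}
  B6 = {v0}
  B7 = {v2}
  B8 = {v5}
  B9 = {v8}
u0 ∈ B0, v0 ∈ B6 → different blocks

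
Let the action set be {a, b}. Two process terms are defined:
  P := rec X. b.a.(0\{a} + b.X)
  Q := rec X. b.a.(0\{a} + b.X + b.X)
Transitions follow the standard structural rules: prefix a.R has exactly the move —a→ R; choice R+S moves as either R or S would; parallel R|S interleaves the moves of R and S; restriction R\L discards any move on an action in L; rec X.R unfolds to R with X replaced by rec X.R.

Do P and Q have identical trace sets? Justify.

trace-equivalent

Reachable graph of P (3 states):
  p0 = rec X. b.a.(0\{a} + b.X) | =b=> p1
  p1 = a.(0\{a} + b.(rec X. b.a.(0\{a} + b.X))) | =a=> p2
  p2 = 0\{a} + b.(rec X. b.a.(0\{a} + b.X)) | =b=> p0
Reachable graph of Q (3 states):
  q0 = rec X. b.a.(0\{a} + b.X + b.X) | =b=> q1
  q1 = a.(0\{a} + b.(rec X. b.a.(0\{a} + b.X + b.X)) + b.(rec X. b.a.(0\{a} + b.X + b.X))) | =a=> q2
  q2 = 0\{a} + b.(rec X. b.a.(0\{a} + b.X + b.X)) + b.(rec X. b.a.(0\{a} + b.X + b.X)) | =b=> q0
Coarsest stable partition (strong bisimilarity classes):
  B0 = {p0, q0}
  B1 = {p1, q1}
  B2 = {p2, q2}
p0 ∈ B0, q0 ∈ B0 → same block
Bisimilar ⇒ trace-equivalent.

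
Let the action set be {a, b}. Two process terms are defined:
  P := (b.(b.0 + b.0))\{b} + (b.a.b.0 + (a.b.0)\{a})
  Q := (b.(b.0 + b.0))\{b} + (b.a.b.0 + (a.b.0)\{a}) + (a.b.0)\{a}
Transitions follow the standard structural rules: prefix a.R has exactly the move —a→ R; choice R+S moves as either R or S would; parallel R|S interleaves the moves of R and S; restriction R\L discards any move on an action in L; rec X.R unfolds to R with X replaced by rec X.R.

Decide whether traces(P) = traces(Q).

P's transition system — 4 states:
  p0 = (b.(b.0 + b.0))\{b} + (b.a.b.0 + (a.b.0)\{a}) has moves -b-> p1
  p1 = a.b.0 has moves -a-> p2
  p2 = b.0 has moves -b-> p3
  p3 = 0 has moves ·
Q's transition system — 4 states:
  q0 = (b.(b.0 + b.0))\{b} + (b.a.b.0 + (a.b.0)\{a}) + (a.b.0)\{a} has moves -b-> q1
  q1 = a.b.0 has moves -a-> q2
  q2 = b.0 has moves -b-> q3
  q3 = 0 has moves ·
Coarsest stable partition (strong bisimilarity classes):
  B0 = {p0, q0}
  B1 = {p1, q1}
  B2 = {p2, q2}
  B3 = {p3, q3}
p0 ∈ B0, q0 ∈ B0 → same block
Bisimilar ⇒ trace-equivalent.

trace-equivalent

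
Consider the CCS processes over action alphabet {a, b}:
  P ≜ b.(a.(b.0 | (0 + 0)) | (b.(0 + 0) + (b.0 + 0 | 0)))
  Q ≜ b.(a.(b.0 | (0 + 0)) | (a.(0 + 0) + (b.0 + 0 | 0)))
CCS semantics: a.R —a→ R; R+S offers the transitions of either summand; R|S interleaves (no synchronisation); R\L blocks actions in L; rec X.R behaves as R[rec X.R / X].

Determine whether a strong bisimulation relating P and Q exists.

Reachable graph of P (10 states):
  u0 = b.(a.(b.0 | (0 + 0)) | (b.(0 + 0) + (b.0 + 0 | 0))) | -b-> u1
  u1 = a.(b.0 | (0 + 0)) | (b.(0 + 0) + (b.0 + 0 | 0)) | -a-> u2, -b-> u3, -b-> u4
  u2 = b.0 | (0 + 0) | (b.(0 + 0) + (b.0 + 0 | 0)) | -b-> u5, -b-> u6, -b-> u7
  u3 = a.(b.0 | (0 + 0)) | (0 + 0) | -a-> u6
  u4 = a.(b.0 | (0 + 0)) | 0 | -a-> u7
  u5 = 0 | (0 + 0) | (b.(0 + 0) + (b.0 + 0 | 0)) | -b-> u8, -b-> u9
  u6 = b.0 | (0 + 0) | (0 + 0) | -b-> u8
  u7 = b.0 | (0 + 0) | 0 | -b-> u9
  u8 = 0 | (0 + 0) | (0 + 0) | deadlocked
  u9 = 0 | (0 + 0) | 0 | deadlocked
Reachable graph of Q (10 states):
  v0 = b.(a.(b.0 | (0 + 0)) | (a.(0 + 0) + (b.0 + 0 | 0))) | -b-> v1
  v1 = a.(b.0 | (0 + 0)) | (a.(0 + 0) + (b.0 + 0 | 0)) | -a-> v2, -a-> v3, -b-> v4
  v2 = a.(b.0 | (0 + 0)) | (0 + 0) | -a-> v5
  v3 = b.0 | (0 + 0) | (a.(0 + 0) + (b.0 + 0 | 0)) | -a-> v5, -b-> v6, -b-> v7
  v4 = a.(b.0 | (0 + 0)) | 0 | -a-> v7
  v5 = b.0 | (0 + 0) | (0 + 0) | -b-> v8
  v6 = 0 | (0 + 0) | (a.(0 + 0) + (b.0 + 0 | 0)) | -a-> v8, -b-> v9
  v7 = b.0 | (0 + 0) | 0 | -b-> v9
  v8 = 0 | (0 + 0) | (0 + 0) | deadlocked
  v9 = 0 | (0 + 0) | 0 | deadlocked
Bisimilarity quotient blocks:
  B0 = {u0}
  B1 = {u1}
  B2 = {u3, u4, v2, v4}
  B3 = {u5, u6, u7, v5, v7}
  B4 = {u8, u9, v8, v9}
  B5 = {u2}
  B6 = {v0}
  B7 = {v1}
  B8 = {v3}
  B9 = {v6}
u0 ∈ B0, v0 ∈ B6 → different blocks

NO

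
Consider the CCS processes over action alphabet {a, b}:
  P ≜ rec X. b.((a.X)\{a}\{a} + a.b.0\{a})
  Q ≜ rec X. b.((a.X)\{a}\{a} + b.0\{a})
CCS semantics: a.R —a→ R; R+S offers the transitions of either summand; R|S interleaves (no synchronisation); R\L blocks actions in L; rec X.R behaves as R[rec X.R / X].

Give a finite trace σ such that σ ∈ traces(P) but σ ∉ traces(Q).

LTS(P): 4 reachable states
  m0 = rec X. b.((a.X)\{a}\{a} + a.b.0\{a}) has moves ··b··> m1
  m1 = (a.(rec X. b.((a.X)\{a}\{a} + a.b.0\{a})))\{a}\{a} + a.b.0\{a} has moves ··a··> m2
  m2 = b.0\{a} has moves ··b··> m3
  m3 = 0\{a} has moves ∅
LTS(Q): 3 reachable states
  n0 = rec X. b.((a.X)\{a}\{a} + b.0\{a}) has moves ··b··> n1
  n1 = (a.(rec X. b.((a.X)\{a}\{a} + b.0\{a})))\{a}\{a} + b.0\{a} has moves ··b··> n2
  n2 = 0\{a} has moves ∅
Run σ = ⟨ba⟩ on P: start {m0}
  [1] b ⇒ {m1}
  [2] a ⇒ {m2}
  ✓ P
Run σ = ⟨ba⟩ on Q: start {n0}
  [1] b ⇒ {n1}
  [2] a ⇒ no successor for Q

ba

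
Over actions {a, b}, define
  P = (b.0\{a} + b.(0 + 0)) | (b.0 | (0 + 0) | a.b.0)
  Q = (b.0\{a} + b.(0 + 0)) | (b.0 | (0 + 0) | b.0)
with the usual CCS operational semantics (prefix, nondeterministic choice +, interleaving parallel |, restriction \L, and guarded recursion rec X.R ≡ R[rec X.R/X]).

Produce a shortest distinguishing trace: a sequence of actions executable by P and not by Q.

a

Reachable graph of P (18 states):
  s0 = (b.0\{a} + b.(0 + 0)) | (b.0 | (0 + 0) | a.b.0) | ··a··> s1, ··b··> s2, ··b··> s3, ··b··> s4
  s1 = (b.0\{a} + b.(0 + 0)) | (b.0 | (0 + 0) | b.0) | ··b··> s5, ··b··> s6, ··b··> s7, ··b··> s8
  s2 = (0 + 0) | (b.0 | (0 + 0) | a.b.0) | ··a··> s5, ··b··> s9
  s3 = (b.0\{a} + b.(0 + 0)) | (0 | (0 + 0) | a.b.0) | ··a··> s6, ··b··> s10, ··b··> s9
  s4 = 0\{a} | (b.0 | (0 + 0) | a.b.0) | ··a··> s8, ··b··> s10
  s5 = (0 + 0) | (b.0 | (0 + 0) | b.0) | ··b··> s11, ··b··> s12
  s6 = (b.0\{a} + b.(0 + 0)) | (0 | (0 + 0) | b.0) | ··b··> s11, ··b··> s13, ··b··> s14
  s7 = (b.0\{a} + b.(0 + 0)) | (b.0 | (0 + 0) | 0) | ··b··> s12, ··b··> s13, ··b··> s15
  s8 = 0\{a} | (b.0 | (0 + 0) | b.0) | ··b··> s14, ··b··> s15
  s9 = (0 + 0) | (0 | (0 + 0) | a.b.0) | ··a··> s11
  s10 = 0\{a} | (0 | (0 + 0) | a.b.0) | ··a··> s14
  s11 = (0 + 0) | (0 | (0 + 0) | b.0) | ··b··> s16
  s12 = (0 + 0) | (b.0 | (0 + 0) | 0) | ··b··> s16
  s13 = (b.0\{a} + b.(0 + 0)) | (0 | (0 + 0) | 0) | ··b··> s16, ··b··> s17
  s14 = 0\{a} | (0 | (0 + 0) | b.0) | ··b··> s17
  s15 = 0\{a} | (b.0 | (0 + 0) | 0) | ··b··> s17
  s16 = (0 + 0) | (0 | (0 + 0) | 0) | deadlocked
  s17 = 0\{a} | (0 | (0 + 0) | 0) | deadlocked
Reachable graph of Q (12 states):
  t0 = (b.0\{a} + b.(0 + 0)) | (b.0 | (0 + 0) | b.0) | ··b··> t1, ··b··> t2, ··b··> t3, ··b··> t4
  t1 = (0 + 0) | (b.0 | (0 + 0) | b.0) | ··b··> t5, ··b··> t6
  t2 = (b.0\{a} + b.(0 + 0)) | (0 | (0 + 0) | b.0) | ··b··> t5, ··b··> t7, ··b··> t8
  t3 = (b.0\{a} + b.(0 + 0)) | (b.0 | (0 + 0) | 0) | ··b··> t6, ··b··> t7, ··b··> t9
  t4 = 0\{a} | (b.0 | (0 + 0) | b.0) | ··b··> t8, ··b··> t9
  t5 = (0 + 0) | (0 | (0 + 0) | b.0) | ··b··> t10
  t6 = (0 + 0) | (b.0 | (0 + 0) | 0) | ··b··> t10
  t7 = (b.0\{a} + b.(0 + 0)) | (0 | (0 + 0) | 0) | ··b··> t10, ··b··> t11
  t8 = 0\{a} | (0 | (0 + 0) | b.0) | ··b··> t11
  t9 = 0\{a} | (b.0 | (0 + 0) | 0) | ··b··> t11
  t10 = (0 + 0) | (0 | (0 + 0) | 0) | deadlocked
  t11 = 0\{a} | (0 | (0 + 0) | 0) | deadlocked
Trace ⟨a⟩ through P, begin at {s0}:
  [1] a ⇒ {s1}
  ✓ P
Trace ⟨a⟩ through Q, begin at {t0}:
  [1] a ⇒ ∅  — Q cannot continue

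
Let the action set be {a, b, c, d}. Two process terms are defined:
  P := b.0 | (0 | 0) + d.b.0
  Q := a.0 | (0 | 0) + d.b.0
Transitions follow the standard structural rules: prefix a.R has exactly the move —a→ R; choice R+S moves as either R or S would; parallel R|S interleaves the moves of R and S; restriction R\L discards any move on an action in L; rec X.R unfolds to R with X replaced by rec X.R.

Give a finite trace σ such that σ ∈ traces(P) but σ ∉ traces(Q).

b

Reachable graph of P (4 states):
  m0 = b.0 | (0 | 0) + d.b.0 → -b-> m1, -d-> m2
  m1 = 0 | (0 | 0) → deadlocked
  m2 = b.0 → -b-> m3
  m3 = 0 → deadlocked
Reachable graph of Q (4 states):
  n0 = a.0 | (0 | 0) + d.b.0 → -a-> n1, -d-> n2
  n1 = 0 | (0 | 0) → deadlocked
  n2 = b.0 → -b-> n3
  n3 = 0 → deadlocked
Executing b from P (initial set {m0}):
  after b @ step 1: {m1}
  P completes σ.
Executing b from Q (initial set {n0}):
  after b @ step 1: ∅  — Q cannot continue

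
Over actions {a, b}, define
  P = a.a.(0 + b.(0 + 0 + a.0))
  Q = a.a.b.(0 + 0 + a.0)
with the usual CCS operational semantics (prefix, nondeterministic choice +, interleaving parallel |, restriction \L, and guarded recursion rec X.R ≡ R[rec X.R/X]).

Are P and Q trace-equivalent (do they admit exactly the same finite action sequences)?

YES

P's transition system — 5 states:
  s0 = a.a.(0 + b.(0 + 0 + a.0)) ⊢ —a→ s1
  s1 = a.(0 + b.(0 + 0 + a.0)) ⊢ —a→ s2
  s2 = 0 + b.(0 + 0 + a.0) ⊢ —b→ s3
  s3 = 0 + 0 + a.0 ⊢ —a→ s4
  s4 = 0 ⊢ stopped
Q's transition system — 5 states:
  t0 = a.a.b.(0 + 0 + a.0) ⊢ —a→ t1
  t1 = a.b.(0 + 0 + a.0) ⊢ —a→ t2
  t2 = b.(0 + 0 + a.0) ⊢ —b→ t3
  t3 = 0 + 0 + a.0 ⊢ —a→ t4
  t4 = 0 ⊢ stopped
Coarsest stable partition (strong bisimilarity classes):
  B0 = {s0, t0}
  B1 = {s1, t1}
  B2 = {s2, t2}
  B3 = {s3, t3}
  B4 = {s4, t4}
s0 ∈ B0, t0 ∈ B0 → same block
Bisimilar ⇒ trace-equivalent.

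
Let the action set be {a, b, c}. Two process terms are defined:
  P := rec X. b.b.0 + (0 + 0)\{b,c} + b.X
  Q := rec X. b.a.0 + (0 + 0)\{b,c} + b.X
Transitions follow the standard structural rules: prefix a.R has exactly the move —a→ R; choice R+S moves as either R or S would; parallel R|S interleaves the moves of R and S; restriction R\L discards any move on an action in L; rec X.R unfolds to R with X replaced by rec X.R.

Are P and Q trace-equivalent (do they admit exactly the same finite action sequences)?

NO — witness ⟨ba⟩

P's transition system — 3 states:
  m0 = rec X. b.b.0 + (0 + 0)\{b,c} + b.X → -b-> m0, -b-> m1
  m1 = b.0 → -b-> m2
  m2 = 0 → ·
Q's transition system — 3 states:
  n0 = rec X. b.a.0 + (0 + 0)\{b,c} + b.X → -b-> n0, -b-> n1
  n1 = a.0 → -a-> n2
  n2 = 0 → ·
Trace ⟨ba⟩ through Q, begin at {n0}:
  step 1 (b): {n0, n1}
  step 2 (a): {n2}
  — Q admits the full trace.
Trace ⟨ba⟩ through P, begin at {m0}:
  step 1 (b): {m0, m1}
  step 2 (a): ∅ (P stuck)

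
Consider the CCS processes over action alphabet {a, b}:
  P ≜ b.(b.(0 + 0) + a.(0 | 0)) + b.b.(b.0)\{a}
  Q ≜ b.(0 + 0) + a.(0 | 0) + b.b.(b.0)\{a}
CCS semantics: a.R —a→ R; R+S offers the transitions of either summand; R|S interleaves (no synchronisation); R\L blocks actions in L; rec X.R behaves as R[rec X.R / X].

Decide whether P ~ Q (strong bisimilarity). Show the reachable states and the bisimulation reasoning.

NO

P's transition system — 7 states:
  m0 = b.(b.(0 + 0) + a.(0 | 0)) + b.b.(b.0)\{a} ⊢ ··b··> m1, ··b··> m2
  m1 = b.(0 + 0) + a.(0 | 0) ⊢ ··a··> m3, ··b··> m4
  m2 = b.(b.0)\{a} ⊢ ··b··> m5
  m3 = 0 | 0 ⊢ ∅
  m4 = 0 + 0 ⊢ ∅
  m5 = (b.0)\{a} ⊢ ··b··> m6
  m6 = 0\{a} ⊢ ∅
Q's transition system — 6 states:
  n0 = b.(0 + 0) + a.(0 | 0) + b.b.(b.0)\{a} ⊢ ··a··> n1, ··b··> n2, ··b··> n3
  n1 = 0 | 0 ⊢ ∅
  n2 = 0 + 0 ⊢ ∅
  n3 = b.(b.0)\{a} ⊢ ··b··> n4
  n4 = (b.0)\{a} ⊢ ··b··> n5
  n5 = 0\{a} ⊢ ∅
Bisimilarity quotient blocks:
  B0 = {m0}
  B1 = {m2, n3}
  B2 = {m5, n4}
  B3 = {m3, m4, m6, n1, n2, n5}
  B4 = {m1}
  B5 = {n0}
m0 ∈ B0, n0 ∈ B5 → different blocks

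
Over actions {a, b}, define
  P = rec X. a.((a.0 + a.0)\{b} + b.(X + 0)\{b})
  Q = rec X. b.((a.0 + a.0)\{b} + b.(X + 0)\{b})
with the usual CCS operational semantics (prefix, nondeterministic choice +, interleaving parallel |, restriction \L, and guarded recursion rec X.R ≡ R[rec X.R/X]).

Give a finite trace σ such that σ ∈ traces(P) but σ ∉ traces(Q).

a

P's transition system — 6 states:
  m0 = rec X. a.((a.0 + a.0)\{b} + b.(X + 0)\{b}) has moves -a-> m1
  m1 = (a.0 + a.0)\{b} + b.((rec X. a.((a.0 + a.0)\{b} + b.(X + 0)\{b})) + 0)\{b} has moves -a-> m2, -b-> m3
  m2 = 0\{b} has moves deadlocked
  m3 = ((rec X. a.((a.0 + a.0)\{b} + b.(X + 0)\{b})) + 0)\{b} has moves -a-> m4
  m4 = ((a.0 + a.0)\{b} + b.((rec X. a.((a.0 + a.0)\{b} + b.(X + 0)\{b})) + 0)\{b})\{b} has moves -a-> m5
  m5 = 0\{b}\{b} has moves deadlocked
Q's transition system — 4 states:
  n0 = rec X. b.((a.0 + a.0)\{b} + b.(X + 0)\{b}) has moves -b-> n1
  n1 = (a.0 + a.0)\{b} + b.((rec X. b.((a.0 + a.0)\{b} + b.(X + 0)\{b})) + 0)\{b} has moves -a-> n2, -b-> n3
  n2 = 0\{b} has moves deadlocked
  n3 = ((rec X. b.((a.0 + a.0)\{b} + b.(X + 0)\{b})) + 0)\{b} has moves deadlocked
Trace ⟨a⟩ through P, begin at {m0}:
  step 1 (a): {m1}
  P completes σ.
Trace ⟨a⟩ through Q, begin at {n0}:
  step 1 (a): ∅ (Q stuck)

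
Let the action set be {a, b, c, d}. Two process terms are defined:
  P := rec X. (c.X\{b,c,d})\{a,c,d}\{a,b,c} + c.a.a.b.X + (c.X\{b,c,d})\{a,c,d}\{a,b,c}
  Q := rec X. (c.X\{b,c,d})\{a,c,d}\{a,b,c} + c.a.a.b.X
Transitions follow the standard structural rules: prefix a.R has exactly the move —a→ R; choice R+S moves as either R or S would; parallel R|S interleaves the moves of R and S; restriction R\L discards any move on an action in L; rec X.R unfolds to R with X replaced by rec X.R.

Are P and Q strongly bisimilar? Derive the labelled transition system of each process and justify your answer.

YES

Reachable graph of P (4 states):
  u0 = rec X. (c.X\{b,c,d})\{a,c,d}\{a,b,c} + c.a.a.b.X + (c.X\{b,c,d})\{a,c,d}\{a,b,c} :: --c--▸ u1
  u1 = a.a.b.(rec X. (c.X\{b,c,d})\{a,c,d}\{a,b,c} + c.a.a.b.X + (c.X\{b,c,d})\{a,c,d}\{a,b,c}) :: --a--▸ u2
  u2 = a.b.(rec X. (c.X\{b,c,d})\{a,c,d}\{a,b,c} + c.a.a.b.X + (c.X\{b,c,d})\{a,c,d}\{a,b,c}) :: --a--▸ u3
  u3 = b.(rec X. (c.X\{b,c,d})\{a,c,d}\{a,b,c} + c.a.a.b.X + (c.X\{b,c,d})\{a,c,d}\{a,b,c}) :: --b--▸ u0
Reachable graph of Q (4 states):
  v0 = rec X. (c.X\{b,c,d})\{a,c,d}\{a,b,c} + c.a.a.b.X :: --c--▸ v1
  v1 = a.a.b.(rec X. (c.X\{b,c,d})\{a,c,d}\{a,b,c} + c.a.a.b.X) :: --a--▸ v2
  v2 = a.b.(rec X. (c.X\{b,c,d})\{a,c,d}\{a,b,c} + c.a.a.b.X) :: --a--▸ v3
  v3 = b.(rec X. (c.X\{b,c,d})\{a,c,d}\{a,b,c} + c.a.a.b.X) :: --b--▸ v0
Partition-refinement fixed point:
  B0 = {u0, v0}
  B1 = {u1, v1}
  B2 = {u2, v2}
  B3 = {u3, v3}
u0 ∈ B0, v0 ∈ B0 → same block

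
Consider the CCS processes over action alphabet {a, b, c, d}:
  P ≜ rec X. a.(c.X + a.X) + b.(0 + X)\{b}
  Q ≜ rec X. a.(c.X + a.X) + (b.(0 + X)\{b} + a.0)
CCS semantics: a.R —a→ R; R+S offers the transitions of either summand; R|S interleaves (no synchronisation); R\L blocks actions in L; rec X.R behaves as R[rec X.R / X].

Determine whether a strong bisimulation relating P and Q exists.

NO

Reachable graph of P (5 states):
  m0 = rec X. a.(c.X + a.X) + b.(0 + X)\{b} has moves —a→ m1, —b→ m2
  m1 = c.(rec X. a.(c.X + a.X) + b.(0 + X)\{b}) + a.(rec X. a.(c.X + a.X) + b.(0 + X)\{b}) has moves —a→ m0, —c→ m0
  m2 = (0 + (rec X. a.(c.X + a.X) + b.(0 + X)\{b}))\{b} has moves —a→ m3
  m3 = (c.(rec X. a.(c.X + a.X) + b.(0 + X)\{b}) + a.(rec X. a.(c.X + a.X) + b.(0 + X)\{b}))\{b} has moves —a→ m4, —c→ m4
  m4 = (rec X. a.(c.X + a.X) + b.(0 + X)\{b})\{b} has moves —a→ m3
Reachable graph of Q (7 states):
  n0 = rec X. a.(c.X + a.X) + (b.(0 + X)\{b} + a.0) has moves —a→ n1, —a→ n2, —b→ n3
  n1 = 0 has moves ∅
  n2 = c.(rec X. a.(c.X + a.X) + (b.(0 + X)\{b} + a.0)) + a.(rec X. a.(c.X + a.X) + (b.(0 + X)\{b} + a.0)) has moves —a→ n0, —c→ n0
  n3 = (0 + (rec X. a.(c.X + a.X) + (b.(0 + X)\{b} + a.0)))\{b} has moves —a→ n4, —a→ n5
  n4 = (c.(rec X. a.(c.X + a.X) + (b.(0 + X)\{b} + a.0)) + a.(rec X. a.(c.X + a.X) + (b.(0 + X)\{b} + a.0)))\{b} has moves —a→ n6, —c→ n6
  n5 = 0\{b} has moves ∅
  n6 = (rec X. a.(c.X + a.X) + (b.(0 + X)\{b} + a.0))\{b} has moves —a→ n4, —a→ n5
Partition-refinement fixed point:
  B0 = {m0}
  B1 = {m1}
  B2 = {m2, m4}
  B3 = {m3}
  B4 = {n0}
  B5 = {n1, n5}
  B6 = {n2}
  B7 = {n3, n6}
  B8 = {n4}
m0 ∈ B0, n0 ∈ B4 → different blocks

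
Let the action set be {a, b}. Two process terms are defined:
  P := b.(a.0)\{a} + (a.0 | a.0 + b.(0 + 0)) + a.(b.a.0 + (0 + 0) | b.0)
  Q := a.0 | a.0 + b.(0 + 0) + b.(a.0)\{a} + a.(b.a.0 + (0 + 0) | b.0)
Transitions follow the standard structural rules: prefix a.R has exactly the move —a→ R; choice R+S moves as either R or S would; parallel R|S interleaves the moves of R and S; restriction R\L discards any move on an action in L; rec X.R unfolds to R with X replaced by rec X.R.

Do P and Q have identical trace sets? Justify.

P's transition system — 10 states:
  m0 = b.(a.0)\{a} + (a.0 | a.0 + b.(0 + 0)) + a.(b.a.0 + (0 + 0) | b.0) | --a--▸ m1, --a--▸ m2, --a--▸ m3, --b--▸ m4, --b--▸ m5
  m1 = 0 | a.0 | --a--▸ m6
  m2 = a.0 | 0 | --a--▸ m6
  m3 = b.a.0 + (0 + 0) | b.0 | --b--▸ m7, --b--▸ m8
  m4 = (a.0)\{a} | stopped
  m5 = 0 + 0 | stopped
  m6 = 0 | 0 | stopped
  m7 = (0 + 0) | 0 | stopped
  m8 = a.0 | --a--▸ m9
  m9 = 0 | stopped
Q's transition system — 10 states:
  n0 = a.0 | a.0 + b.(0 + 0) + b.(a.0)\{a} + a.(b.a.0 + (0 + 0) | b.0) | --a--▸ n1, --a--▸ n2, --a--▸ n3, --b--▸ n4, --b--▸ n5
  n1 = 0 | a.0 | --a--▸ n6
  n2 = a.0 | 0 | --a--▸ n6
  n3 = b.a.0 + (0 + 0) | b.0 | --b--▸ n7, --b--▸ n8
  n4 = (a.0)\{a} | stopped
  n5 = 0 + 0 | stopped
  n6 = 0 | 0 | stopped
  n7 = (0 + 0) | 0 | stopped
  n8 = a.0 | --a--▸ n9
  n9 = 0 | stopped
Partition-refinement fixed point:
  B0 = {m0, n0}
  B1 = {m1, m2, m8, n1, n2, n8}
  B2 = {m4, m5, m6, m7, m9, n4, n5, n6, n7, n9}
  B3 = {m3, n3}
m0 ∈ B0, n0 ∈ B0 → same block
Bisimilar ⇒ trace-equivalent.

trace-equivalent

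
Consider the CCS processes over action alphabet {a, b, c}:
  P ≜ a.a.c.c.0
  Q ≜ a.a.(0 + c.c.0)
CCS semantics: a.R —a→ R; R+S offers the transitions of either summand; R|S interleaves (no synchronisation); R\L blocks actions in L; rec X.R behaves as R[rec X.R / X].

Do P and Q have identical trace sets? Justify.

P's transition system — 5 states:
  u0 = a.a.c.c.0 → =a=> u1
  u1 = a.c.c.0 → =a=> u2
  u2 = c.c.0 → =c=> u3
  u3 = c.0 → =c=> u4
  u4 = 0 → stopped
Q's transition system — 5 states:
  v0 = a.a.(0 + c.c.0) → =a=> v1
  v1 = a.(0 + c.c.0) → =a=> v2
  v2 = 0 + c.c.0 → =c=> v3
  v3 = c.0 → =c=> v4
  v4 = 0 → stopped
Coarsest stable partition (strong bisimilarity classes):
  B0 = {u0, v0}
  B1 = {u1, v1}
  B2 = {u2, v2}
  B3 = {u3, v3}
  B4 = {u4, v4}
u0 ∈ B0, v0 ∈ B0 → same block
Bisimilar ⇒ trace-equivalent.

traces(P) = traces(Q)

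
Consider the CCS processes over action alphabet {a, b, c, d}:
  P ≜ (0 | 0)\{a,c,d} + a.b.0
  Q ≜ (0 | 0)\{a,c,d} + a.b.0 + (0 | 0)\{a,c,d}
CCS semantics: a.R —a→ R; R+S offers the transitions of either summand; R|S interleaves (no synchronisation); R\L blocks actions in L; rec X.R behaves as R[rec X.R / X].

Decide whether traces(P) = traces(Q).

Reachable graph of P (3 states):
  p0 = (0 | 0)\{a,c,d} + a.b.0 :: —a→ p1
  p1 = b.0 :: —b→ p2
  p2 = 0 :: deadlocked
Reachable graph of Q (3 states):
  q0 = (0 | 0)\{a,c,d} + a.b.0 + (0 | 0)\{a,c,d} :: —a→ q1
  q1 = b.0 :: —b→ q2
  q2 = 0 :: deadlocked
Coarsest stable partition (strong bisimilarity classes):
  B0 = {p0, q0}
  B1 = {p1, q1}
  B2 = {p2, q2}
p0 ∈ B0, q0 ∈ B0 → same block
Bisimilar ⇒ trace-equivalent.

YES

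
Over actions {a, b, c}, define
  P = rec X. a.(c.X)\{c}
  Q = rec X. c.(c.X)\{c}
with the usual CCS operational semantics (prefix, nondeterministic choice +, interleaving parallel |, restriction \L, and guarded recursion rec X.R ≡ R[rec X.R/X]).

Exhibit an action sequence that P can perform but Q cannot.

P's transition system — 2 states:
  u0 = rec X. a.(c.X)\{c} → =a=> u1
  u1 = (c.(rec X. a.(c.X)\{c}))\{c} → deadlocked
Q's transition system — 2 states:
  v0 = rec X. c.(c.X)\{c} → =c=> v1
  v1 = (c.(rec X. c.(c.X)\{c}))\{c} → deadlocked
Run σ = ⟨a⟩ on P: start {u0}
  after a @ step 1: {u1}
  — P admits the full trace.
Run σ = ⟨a⟩ on Q: start {v0}
  after a @ step 1: ∅  — Q cannot continue

a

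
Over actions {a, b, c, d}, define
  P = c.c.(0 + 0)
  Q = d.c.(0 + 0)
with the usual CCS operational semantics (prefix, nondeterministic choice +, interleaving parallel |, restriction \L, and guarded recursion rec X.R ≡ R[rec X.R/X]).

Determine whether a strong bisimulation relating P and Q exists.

not bisimilar

Reachable graph of P (3 states):
  u0 = c.c.(0 + 0) ⊢ =c=> u1
  u1 = c.(0 + 0) ⊢ =c=> u2
  u2 = 0 + 0 ⊢ (no moves)
Reachable graph of Q (3 states):
  v0 = d.c.(0 + 0) ⊢ =d=> v1
  v1 = c.(0 + 0) ⊢ =c=> v2
  v2 = 0 + 0 ⊢ (no moves)
Bisimilarity quotient blocks:
  B0 = {u0}
  B1 = {u1, v1}
  B2 = {u2, v2}
  B3 = {v0}
u0 ∈ B0, v0 ∈ B3 → different blocks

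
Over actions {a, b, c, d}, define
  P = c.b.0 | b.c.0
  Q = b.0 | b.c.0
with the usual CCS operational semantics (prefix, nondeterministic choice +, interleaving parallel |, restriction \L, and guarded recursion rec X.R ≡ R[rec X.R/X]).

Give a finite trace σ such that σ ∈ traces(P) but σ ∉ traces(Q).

LTS(P): 9 reachable states
  p0 = c.b.0 | b.c.0 :: =b=> p1, =c=> p2
  p1 = c.b.0 | c.0 :: =c=> p3, =c=> p4
  p2 = b.0 | b.c.0 :: =b=> p3, =b=> p5
  p3 = b.0 | c.0 :: =b=> p6, =c=> p7
  p4 = c.b.0 | 0 :: =c=> p7
  p5 = 0 | b.c.0 :: =b=> p6
  p6 = 0 | c.0 :: =c=> p8
  p7 = b.0 | 0 :: =b=> p8
  p8 = 0 | 0 :: stopped
LTS(Q): 6 reachable states
  q0 = b.0 | b.c.0 :: =b=> q1, =b=> q2
  q1 = 0 | b.c.0 :: =b=> q3
  q2 = b.0 | c.0 :: =b=> q3, =c=> q4
  q3 = 0 | c.0 :: =c=> q5
  q4 = b.0 | 0 :: =b=> q5
  q5 = 0 | 0 :: stopped
Trace ⟨c⟩ through P, begin at {p0}:
  after c @ step 1: {p2}
  ✓ P
Trace ⟨c⟩ through Q, begin at {q0}:
  after c @ step 1: ∅  — Q cannot continue

c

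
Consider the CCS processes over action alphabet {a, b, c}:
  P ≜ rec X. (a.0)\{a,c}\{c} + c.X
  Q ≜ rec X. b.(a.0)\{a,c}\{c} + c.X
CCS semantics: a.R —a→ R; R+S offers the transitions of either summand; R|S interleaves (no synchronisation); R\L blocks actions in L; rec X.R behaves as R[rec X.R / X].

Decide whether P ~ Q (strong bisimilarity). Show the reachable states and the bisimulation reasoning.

P ≁ Q

P's transition system — 1 states:
  s0 = rec X. (a.0)\{a,c}\{c} + c.X ⊢ —c→ s0
Q's transition system — 2 states:
  t0 = rec X. b.(a.0)\{a,c}\{c} + c.X ⊢ —b→ t1, —c→ t0
  t1 = (a.0)\{a,c}\{c} ⊢ ∅
Bisimilarity quotient blocks:
  B0 = {s0}
  B1 = {t0}
  B2 = {t1}
s0 ∈ B0, t0 ∈ B1 → different blocks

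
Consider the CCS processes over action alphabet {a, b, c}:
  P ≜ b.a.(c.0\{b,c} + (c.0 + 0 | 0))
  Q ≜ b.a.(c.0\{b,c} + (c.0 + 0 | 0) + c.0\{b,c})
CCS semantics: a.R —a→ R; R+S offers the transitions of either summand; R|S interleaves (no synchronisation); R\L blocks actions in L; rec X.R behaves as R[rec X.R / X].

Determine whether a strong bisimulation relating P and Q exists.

P's transition system — 5 states:
  m0 = b.a.(c.0\{b,c} + (c.0 + 0 | 0)) | --b--▸ m1
  m1 = a.(c.0\{b,c} + (c.0 + 0 | 0)) | --a--▸ m2
  m2 = c.0\{b,c} + (c.0 + 0 | 0) | --c--▸ m3, --c--▸ m4
  m3 = 0 | (no moves)
  m4 = 0\{b,c} | (no moves)
Q's transition system — 5 states:
  n0 = b.a.(c.0\{b,c} + (c.0 + 0 | 0) + c.0\{b,c}) | --b--▸ n1
  n1 = a.(c.0\{b,c} + (c.0 + 0 | 0) + c.0\{b,c}) | --a--▸ n2
  n2 = c.0\{b,c} + (c.0 + 0 | 0) + c.0\{b,c} | --c--▸ n3, --c--▸ n4
  n3 = 0 | (no moves)
  n4 = 0\{b,c} | (no moves)
Partition-refinement fixed point:
  B0 = {m0, n0}
  B1 = {m1, n1}
  B2 = {m2, n2}
  B3 = {m3, m4, n3, n4}
m0 ∈ B0, n0 ∈ B0 → same block

P ~ Q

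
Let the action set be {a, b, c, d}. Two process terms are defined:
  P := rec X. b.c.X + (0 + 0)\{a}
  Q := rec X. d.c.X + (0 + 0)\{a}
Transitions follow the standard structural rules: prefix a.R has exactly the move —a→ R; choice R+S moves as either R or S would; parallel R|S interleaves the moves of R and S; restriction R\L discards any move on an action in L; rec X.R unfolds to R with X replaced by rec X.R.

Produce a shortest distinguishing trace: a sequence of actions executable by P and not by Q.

P's transition system — 2 states:
  p0 = rec X. b.c.X + (0 + 0)\{a} | —b→ p1
  p1 = c.(rec X. b.c.X + (0 + 0)\{a}) | —c→ p0
Q's transition system — 2 states:
  q0 = rec X. d.c.X + (0 + 0)\{a} | —d→ q1
  q1 = c.(rec X. d.c.X + (0 + 0)\{a}) | —c→ q0
Trace ⟨b⟩ through P, begin at {p0}:
  [1] b ⇒ {p1}
  ✓ P
Trace ⟨b⟩ through Q, begin at {q0}:
  [1] b ⇒ ∅  — Q cannot continue

b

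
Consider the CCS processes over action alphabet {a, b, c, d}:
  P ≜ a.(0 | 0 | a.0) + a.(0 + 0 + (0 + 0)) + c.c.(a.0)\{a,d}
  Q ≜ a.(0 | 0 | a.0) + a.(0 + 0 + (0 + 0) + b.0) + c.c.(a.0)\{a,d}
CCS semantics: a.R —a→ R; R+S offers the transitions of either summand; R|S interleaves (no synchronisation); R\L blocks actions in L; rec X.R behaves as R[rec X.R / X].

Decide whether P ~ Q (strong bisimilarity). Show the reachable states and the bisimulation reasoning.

not bisimilar

P's transition system — 6 states:
  u0 = a.(0 | 0 | a.0) + a.(0 + 0 + (0 + 0)) + c.c.(a.0)\{a,d} | -a-> u1, -a-> u2, -c-> u3
  u1 = 0 + 0 + (0 + 0) | stopped
  u2 = 0 | 0 | a.0 | -a-> u4
  u3 = c.(a.0)\{a,d} | -c-> u5
  u4 = 0 | 0 | 0 | stopped
  u5 = (a.0)\{a,d} | stopped
Q's transition system — 7 states:
  v0 = a.(0 | 0 | a.0) + a.(0 + 0 + (0 + 0) + b.0) + c.c.(a.0)\{a,d} | -a-> v1, -a-> v2, -c-> v3
  v1 = 0 + 0 + (0 + 0) + b.0 | -b-> v4
  v2 = 0 | 0 | a.0 | -a-> v5
  v3 = c.(a.0)\{a,d} | -c-> v6
  v4 = 0 | stopped
  v5 = 0 | 0 | 0 | stopped
  v6 = (a.0)\{a,d} | stopped
Bisimilarity quotient blocks:
  B0 = {u0}
  B1 = {u1, u4, u5, v4, v5, v6}
  B2 = {u2, v2}
  B3 = {u3, v3}
  B4 = {v0}
  B5 = {v1}
u0 ∈ B0, v0 ∈ B4 → different blocks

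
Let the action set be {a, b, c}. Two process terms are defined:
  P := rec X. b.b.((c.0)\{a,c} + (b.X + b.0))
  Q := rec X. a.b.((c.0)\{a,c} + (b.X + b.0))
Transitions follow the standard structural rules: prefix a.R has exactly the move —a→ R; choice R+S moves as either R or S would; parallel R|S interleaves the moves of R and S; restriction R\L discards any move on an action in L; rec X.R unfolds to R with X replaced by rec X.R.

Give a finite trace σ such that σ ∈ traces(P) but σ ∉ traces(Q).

P's transition system — 4 states:
  p0 = rec X. b.b.((c.0)\{a,c} + (b.X + b.0)) | ··b··> p1
  p1 = b.((c.0)\{a,c} + (b.(rec X. b.b.((c.0)\{a,c} + (b.X + b.0))) + b.0)) | ··b··> p2
  p2 = (c.0)\{a,c} + (b.(rec X. b.b.((c.0)\{a,c} + (b.X + b.0))) + b.0) | ··b··> p0, ··b··> p3
  p3 = 0 | stopped
Q's transition system — 4 states:
  q0 = rec X. a.b.((c.0)\{a,c} + (b.X + b.0)) | ··a··> q1
  q1 = b.((c.0)\{a,c} + (b.(rec X. a.b.((c.0)\{a,c} + (b.X + b.0))) + b.0)) | ··b··> q2
  q2 = (c.0)\{a,c} + (b.(rec X. a.b.((c.0)\{a,c} + (b.X + b.0))) + b.0) | ··b··> q0, ··b··> q3
  q3 = 0 | stopped
Executing b from P (initial set {p0}):
  [1] b ⇒ {p1}
  ✓ P
Executing b from Q (initial set {q0}):
  [1] b ⇒ ∅  — Q cannot continue

b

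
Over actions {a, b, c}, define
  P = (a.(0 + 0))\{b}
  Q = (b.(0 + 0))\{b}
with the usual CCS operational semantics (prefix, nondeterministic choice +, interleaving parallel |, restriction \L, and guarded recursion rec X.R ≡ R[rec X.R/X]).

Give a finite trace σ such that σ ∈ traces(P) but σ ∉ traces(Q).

LTS(P): 2 reachable states
  m0 = (a.(0 + 0))\{b} has moves --a--▸ m1
  m1 = (0 + 0)\{b} has moves deadlocked
LTS(Q): 1 reachable states
  n0 = (b.(0 + 0))\{b} has moves deadlocked
Run σ = ⟨a⟩ on P: start {m0}
  step 1 (a): {m1}
  ✓ P
Run σ = ⟨a⟩ on Q: start {n0}
  step 1 (a): ∅  — Q cannot continue

a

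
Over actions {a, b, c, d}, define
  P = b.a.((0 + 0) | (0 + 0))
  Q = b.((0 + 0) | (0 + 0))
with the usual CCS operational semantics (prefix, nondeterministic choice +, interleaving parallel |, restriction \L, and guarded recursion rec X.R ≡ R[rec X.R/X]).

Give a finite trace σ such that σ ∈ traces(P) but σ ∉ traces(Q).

Reachable graph of P (3 states):
  u0 = b.a.((0 + 0) | (0 + 0)) :: --b--▸ u1
  u1 = a.((0 + 0) | (0 + 0)) :: --a--▸ u2
  u2 = (0 + 0) | (0 + 0) :: ∅
Reachable graph of Q (2 states):
  v0 = b.((0 + 0) | (0 + 0)) :: --b--▸ v1
  v1 = (0 + 0) | (0 + 0) :: ∅
Run σ = ⟨ba⟩ on P: start {u0}
  after b @ step 1: {u1}
  after a @ step 2: {u2}
  ✓ P
Run σ = ⟨ba⟩ on Q: start {v0}
  after b @ step 1: {v1}
  after a @ step 2: ∅ (Q stuck)

ba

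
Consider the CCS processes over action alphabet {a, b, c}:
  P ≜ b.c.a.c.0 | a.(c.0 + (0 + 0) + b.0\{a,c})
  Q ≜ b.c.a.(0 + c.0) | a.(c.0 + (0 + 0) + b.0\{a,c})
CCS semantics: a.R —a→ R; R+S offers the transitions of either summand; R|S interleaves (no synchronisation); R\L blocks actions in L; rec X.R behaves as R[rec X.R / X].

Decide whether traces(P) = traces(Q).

Reachable graph of P (20 states):
  u0 = b.c.a.c.0 | a.(c.0 + (0 + 0) + b.0\{a,c}) :: --a--▸ u1, --b--▸ u2
  u1 = b.c.a.c.0 | (c.0 + (0 + 0) + b.0\{a,c}) :: --b--▸ u3, --b--▸ u4, --c--▸ u5
  u2 = c.a.c.0 | a.(c.0 + (0 + 0) + b.0\{a,c}) :: --a--▸ u4, --c--▸ u6
  u3 = b.c.a.c.0 | 0\{a,c} :: --b--▸ u7
  u4 = c.a.c.0 | (c.0 + (0 + 0) + b.0\{a,c}) :: --b--▸ u7, --c--▸ u8, --c--▸ u9
  u5 = b.c.a.c.0 | 0 :: --b--▸ u9
  u6 = a.c.0 | a.(c.0 + (0 + 0) + b.0\{a,c}) :: --a--▸ u10, --a--▸ u8
  u7 = c.a.c.0 | 0\{a,c} :: --c--▸ u11
  u8 = a.c.0 | (c.0 + (0 + 0) + b.0\{a,c}) :: --a--▸ u12, --b--▸ u11, --c--▸ u13
  u9 = c.a.c.0 | 0 :: --c--▸ u13
  u10 = c.0 | a.(c.0 + (0 + 0) + b.0\{a,c}) :: --a--▸ u12, --c--▸ u14
  u11 = a.c.0 | 0\{a,c} :: --a--▸ u15
  u12 = c.0 | (c.0 + (0 + 0) + b.0\{a,c}) :: --b--▸ u15, --c--▸ u16, --c--▸ u17
  u13 = a.c.0 | 0 :: --a--▸ u17
  u14 = 0 | a.(c.0 + (0 + 0) + b.0\{a,c}) :: --a--▸ u16
  u15 = c.0 | 0\{a,c} :: --c--▸ u18
  u16 = 0 | (c.0 + (0 + 0) + b.0\{a,c}) :: --b--▸ u18, --c--▸ u19
  u17 = c.0 | 0 :: --c--▸ u19
  u18 = 0 | 0\{a,c} :: deadlocked
  u19 = 0 | 0 :: deadlocked
Reachable graph of Q (20 states):
  v0 = b.c.a.(0 + c.0) | a.(c.0 + (0 + 0) + b.0\{a,c}) :: --a--▸ v1, --b--▸ v2
  v1 = b.c.a.(0 + c.0) | (c.0 + (0 + 0) + b.0\{a,c}) :: --b--▸ v3, --b--▸ v4, --c--▸ v5
  v2 = c.a.(0 + c.0) | a.(c.0 + (0 + 0) + b.0\{a,c}) :: --a--▸ v4, --c--▸ v6
  v3 = b.c.a.(0 + c.0) | 0\{a,c} :: --b--▸ v7
  v4 = c.a.(0 + c.0) | (c.0 + (0 + 0) + b.0\{a,c}) :: --b--▸ v7, --c--▸ v8, --c--▸ v9
  v5 = b.c.a.(0 + c.0) | 0 :: --b--▸ v9
  v6 = a.(0 + c.0) | a.(c.0 + (0 + 0) + b.0\{a,c}) :: --a--▸ v10, --a--▸ v8
  v7 = c.a.(0 + c.0) | 0\{a,c} :: --c--▸ v11
  v8 = a.(0 + c.0) | (c.0 + (0 + 0) + b.0\{a,c}) :: --a--▸ v12, --b--▸ v11, --c--▸ v13
  v9 = c.a.(0 + c.0) | 0 :: --c--▸ v13
  v10 = (0 + c.0) | a.(c.0 + (0 + 0) + b.0\{a,c}) :: --a--▸ v12, --c--▸ v14
  v11 = a.(0 + c.0) | 0\{a,c} :: --a--▸ v15
  v12 = (0 + c.0) | (c.0 + (0 + 0) + b.0\{a,c}) :: --b--▸ v15, --c--▸ v16, --c--▸ v17
  v13 = a.(0 + c.0) | 0 :: --a--▸ v16
  v14 = 0 | a.(c.0 + (0 + 0) + b.0\{a,c}) :: --a--▸ v17
  v15 = (0 + c.0) | 0\{a,c} :: --c--▸ v18
  v16 = (0 + c.0) | 0 :: --c--▸ v19
  v17 = 0 | (c.0 + (0 + 0) + b.0\{a,c}) :: --b--▸ v18, --c--▸ v19
  v18 = 0 | 0\{a,c} :: deadlocked
  v19 = 0 | 0 :: deadlocked
Partition-refinement fixed point:
  B0 = {u0, v0}
  B1 = {u1, v1}
  B2 = {u4, v4}
  B3 = {u7, u9, v7, v9}
  B4 = {u11, u13, v11, v13}
  B5 = {u15, u17, v15, v16}
  B6 = {u18, u19, v18, v19}
  B7 = {u8, v8}
  B8 = {u12, v12}
  B9 = {u16, v17}
  B10 = {u3, u5, v3, v5}
  B11 = {u2, v2}
  B12 = {u6, v6}
  B13 = {u10, v10}
  B14 = {u14, v14}
u0 ∈ B0, v0 ∈ B0 → same block
Bisimilar ⇒ trace-equivalent.

YES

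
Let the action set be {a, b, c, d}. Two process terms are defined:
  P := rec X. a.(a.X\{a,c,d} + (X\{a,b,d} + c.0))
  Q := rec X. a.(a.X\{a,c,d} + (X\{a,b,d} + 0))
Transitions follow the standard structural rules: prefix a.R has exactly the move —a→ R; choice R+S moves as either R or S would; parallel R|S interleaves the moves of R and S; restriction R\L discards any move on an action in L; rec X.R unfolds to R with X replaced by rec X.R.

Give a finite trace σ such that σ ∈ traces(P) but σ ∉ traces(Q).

ac

P's transition system — 4 states:
  p0 = rec X. a.(a.X\{a,c,d} + (X\{a,b,d} + c.0)) :: —a→ p1
  p1 = a.(rec X. a.(a.X\{a,c,d} + (X\{a,b,d} + c.0)))\{a,c,d} + ((rec X. a.(a.X\{a,c,d} + (X\{a,b,d} + c.0)))\{a,b,d} + c.0) :: —a→ p2, —c→ p3
  p2 = (rec X. a.(a.X\{a,c,d} + (X\{a,b,d} + c.0)))\{a,c,d} :: deadlocked
  p3 = 0 :: deadlocked
Q's transition system — 3 states:
  q0 = rec X. a.(a.X\{a,c,d} + (X\{a,b,d} + 0)) :: —a→ q1
  q1 = a.(rec X. a.(a.X\{a,c,d} + (X\{a,b,d} + 0)))\{a,c,d} + ((rec X. a.(a.X\{a,c,d} + (X\{a,b,d} + 0)))\{a,b,d} + 0) :: —a→ q2
  q2 = (rec X. a.(a.X\{a,c,d} + (X\{a,b,d} + 0)))\{a,c,d} :: deadlocked
Executing ac from P (initial set {p0}):
  [1] a ⇒ {p1}
  [2] c ⇒ {p3}
  — P admits the full trace.
Executing ac from Q (initial set {q0}):
  [1] a ⇒ {q1}
  [2] c ⇒ ∅ (Q stuck)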